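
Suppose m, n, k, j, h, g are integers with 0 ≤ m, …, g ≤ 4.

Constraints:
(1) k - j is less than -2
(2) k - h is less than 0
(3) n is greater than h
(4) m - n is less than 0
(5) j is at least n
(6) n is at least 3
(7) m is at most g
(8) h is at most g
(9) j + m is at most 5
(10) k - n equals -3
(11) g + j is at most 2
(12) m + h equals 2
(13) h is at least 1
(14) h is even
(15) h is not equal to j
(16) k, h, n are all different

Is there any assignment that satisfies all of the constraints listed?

Unsatisfiable

From constraints 8 and 13: g ≥ h ≥ 1. From constraints 5 and 6: j ≥ n ≥ 3. Hence g + j ≥ 4. But constraint 11 requires g + j ≤ 2, and 2 < 4. Contradiction.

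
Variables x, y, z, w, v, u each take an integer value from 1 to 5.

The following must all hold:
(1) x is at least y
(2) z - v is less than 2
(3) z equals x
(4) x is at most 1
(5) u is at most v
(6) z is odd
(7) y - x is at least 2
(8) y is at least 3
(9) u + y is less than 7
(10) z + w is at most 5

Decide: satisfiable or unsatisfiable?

From constraints 1 and 8: x ≥ y and y ≥ 3, so x ≥ 3. From constraint 4: x ≤ 1. But 1 < 3, so no value of x works.

Unsatisfiable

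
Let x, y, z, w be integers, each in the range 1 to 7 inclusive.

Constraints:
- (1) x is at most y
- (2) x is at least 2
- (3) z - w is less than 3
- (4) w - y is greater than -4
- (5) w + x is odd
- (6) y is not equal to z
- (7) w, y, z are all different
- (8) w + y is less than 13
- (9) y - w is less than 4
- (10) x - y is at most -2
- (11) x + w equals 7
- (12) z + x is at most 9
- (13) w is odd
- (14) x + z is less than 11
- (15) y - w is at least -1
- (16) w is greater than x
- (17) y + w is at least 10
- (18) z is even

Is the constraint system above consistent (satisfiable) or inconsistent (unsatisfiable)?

Satisfiable

Take x = 2, y = 7, z = 6, w = 5. Then constraint 3: z - w = 1; constraint 4: w - y = -2; constraint 8: w + y = 12, and every other listed constraint is also met.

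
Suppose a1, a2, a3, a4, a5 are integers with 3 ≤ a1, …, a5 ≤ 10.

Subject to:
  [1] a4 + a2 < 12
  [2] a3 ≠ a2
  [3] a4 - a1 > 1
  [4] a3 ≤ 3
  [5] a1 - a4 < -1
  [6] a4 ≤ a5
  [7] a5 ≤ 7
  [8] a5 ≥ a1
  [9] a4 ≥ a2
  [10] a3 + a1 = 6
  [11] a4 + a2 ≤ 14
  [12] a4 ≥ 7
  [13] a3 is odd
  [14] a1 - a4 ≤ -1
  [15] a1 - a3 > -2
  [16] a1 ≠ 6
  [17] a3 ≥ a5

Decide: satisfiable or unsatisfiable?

Unsatisfiable

From constraints 6 and 12: a5 ≥ a4 and a4 ≥ 7, so a5 ≥ 7. From constraints 4 and 17: a5 ≤ a3 and a3 ≤ 3, so a5 ≤ 3. But 3 < 7, so no value of a5 works.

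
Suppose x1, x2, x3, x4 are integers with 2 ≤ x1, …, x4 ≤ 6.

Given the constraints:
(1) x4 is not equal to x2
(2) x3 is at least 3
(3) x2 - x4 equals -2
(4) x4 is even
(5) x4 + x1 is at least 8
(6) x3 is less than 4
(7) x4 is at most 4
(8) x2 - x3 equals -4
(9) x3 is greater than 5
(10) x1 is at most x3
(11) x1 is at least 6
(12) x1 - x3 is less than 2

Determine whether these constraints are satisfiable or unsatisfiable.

Unsatisfiable

From constraints 10 and 11: x3 ≥ x1 and x1 ≥ 6, so x3 ≥ 6. From constraint 6: x3 ≤ 3. But 3 < 6, so no value of x3 works.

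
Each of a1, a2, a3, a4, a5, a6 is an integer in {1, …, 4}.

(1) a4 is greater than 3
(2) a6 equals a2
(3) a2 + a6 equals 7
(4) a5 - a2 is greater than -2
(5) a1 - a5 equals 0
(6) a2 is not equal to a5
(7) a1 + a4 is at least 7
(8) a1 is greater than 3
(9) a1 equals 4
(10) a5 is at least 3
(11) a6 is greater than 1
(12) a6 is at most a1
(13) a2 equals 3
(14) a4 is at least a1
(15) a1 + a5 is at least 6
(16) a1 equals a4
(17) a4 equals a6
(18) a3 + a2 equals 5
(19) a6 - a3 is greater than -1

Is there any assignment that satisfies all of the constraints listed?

Constraint 9 fixes a1 = 4 and constraint 13 fixes a2 = 3. Constraints 2, 16, and 17 give a1 = a4 = a6 = a2, so a1 = a2. But 4 ≠ 3 — contradiction.

Unsatisfiable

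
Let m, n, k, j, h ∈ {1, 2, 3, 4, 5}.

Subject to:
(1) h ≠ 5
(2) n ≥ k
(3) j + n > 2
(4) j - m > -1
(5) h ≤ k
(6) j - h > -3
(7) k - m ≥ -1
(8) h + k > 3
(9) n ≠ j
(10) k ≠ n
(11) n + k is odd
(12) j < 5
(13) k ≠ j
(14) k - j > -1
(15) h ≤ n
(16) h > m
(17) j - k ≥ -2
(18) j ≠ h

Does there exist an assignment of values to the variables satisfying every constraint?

One satisfying assignment is m = 1, n = 4, k = 3, j = 1, h = 3.
For the less obvious constraints — constraint 3: j + n = 5; constraint 4: j - m = 0; constraint 6: j - h = -2 — and the others hold by inspection.

Satisfiable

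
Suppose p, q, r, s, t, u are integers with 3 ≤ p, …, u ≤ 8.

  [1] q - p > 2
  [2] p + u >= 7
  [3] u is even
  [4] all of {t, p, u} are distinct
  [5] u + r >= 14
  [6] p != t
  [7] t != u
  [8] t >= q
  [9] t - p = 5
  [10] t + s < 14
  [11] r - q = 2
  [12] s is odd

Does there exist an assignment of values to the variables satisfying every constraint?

Take p = 3, q = 6, r = 8, s = 3, t = 8, u = 6. Then constraint 1: q - p = 3; constraint 2: p + u = 9; constraint 5: u + r = 14, and every other listed constraint is also met.

Satisfiable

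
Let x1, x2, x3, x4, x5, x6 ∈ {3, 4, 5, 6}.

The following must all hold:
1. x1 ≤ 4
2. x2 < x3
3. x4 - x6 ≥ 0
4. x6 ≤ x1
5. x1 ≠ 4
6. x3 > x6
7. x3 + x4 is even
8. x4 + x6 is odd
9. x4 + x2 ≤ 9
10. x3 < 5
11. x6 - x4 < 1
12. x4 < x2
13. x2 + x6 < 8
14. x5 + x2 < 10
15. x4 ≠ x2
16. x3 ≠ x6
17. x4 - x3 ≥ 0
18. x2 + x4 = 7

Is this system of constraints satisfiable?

Constraints 2, 12, and 17 give x4 < x2, x2 < x3, x3 ≤ x4. Chaining: x4 < x2 < x3 ≤ x4, which forces x4 < x4 — impossible.

Unsatisfiable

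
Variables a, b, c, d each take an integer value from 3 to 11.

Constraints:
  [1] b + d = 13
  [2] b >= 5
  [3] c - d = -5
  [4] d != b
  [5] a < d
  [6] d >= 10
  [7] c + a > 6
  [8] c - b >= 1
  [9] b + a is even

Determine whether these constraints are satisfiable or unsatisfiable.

Unsatisfiable

From constraint 2: b ≥ 5. From constraint 6: d ≥ 10. Hence b + d ≥ 15. But constraint 1 requires b + d = 13, and 13 < 15. Contradiction.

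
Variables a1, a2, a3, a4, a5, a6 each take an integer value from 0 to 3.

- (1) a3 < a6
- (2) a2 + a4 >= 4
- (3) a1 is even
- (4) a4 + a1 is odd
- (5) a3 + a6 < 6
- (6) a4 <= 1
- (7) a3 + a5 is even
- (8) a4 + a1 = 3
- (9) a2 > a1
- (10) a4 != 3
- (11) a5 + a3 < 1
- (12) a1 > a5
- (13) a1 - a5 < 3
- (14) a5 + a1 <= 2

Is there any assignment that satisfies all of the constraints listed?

Satisfiable

The assignment a1 = 2, a2 = 3, a3 = 0, a4 = 1, a5 = 0, a6 = 3 works:
  constraint 2 holds since a2 + a4 = 4.
  constraint 5 holds since a3 + a6 = 3.
  constraint 8 holds since a4 + a1 = 3.
The rest check out directly.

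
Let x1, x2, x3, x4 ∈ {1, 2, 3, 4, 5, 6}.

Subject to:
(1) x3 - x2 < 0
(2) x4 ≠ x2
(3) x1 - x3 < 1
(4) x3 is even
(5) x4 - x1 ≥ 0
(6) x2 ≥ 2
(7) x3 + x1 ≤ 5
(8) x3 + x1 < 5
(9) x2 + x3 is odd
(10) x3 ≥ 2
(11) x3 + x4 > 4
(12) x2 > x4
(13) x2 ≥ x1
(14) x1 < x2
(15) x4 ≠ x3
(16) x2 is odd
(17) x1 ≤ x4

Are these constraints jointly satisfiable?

Satisfiable

Take x1 = 2, x2 = 5, x3 = 2, x4 = 4. Then constraint 1: x3 - x2 = -3; constraint 3: x1 - x3 = 0, and every other listed constraint is also met.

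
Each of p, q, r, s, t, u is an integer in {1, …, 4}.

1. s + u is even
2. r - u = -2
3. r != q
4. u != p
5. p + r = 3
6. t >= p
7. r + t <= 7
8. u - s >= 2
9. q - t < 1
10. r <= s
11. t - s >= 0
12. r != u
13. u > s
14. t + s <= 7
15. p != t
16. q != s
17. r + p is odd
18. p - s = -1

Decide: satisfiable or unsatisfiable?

Satisfiable

Take p = 1, q = 3, r = 2, s = 2, t = 3, u = 4. Then constraint 2: r - u = -2; constraint 5: p + r = 3; constraint 7: r + t = 5, and every other listed constraint is also met.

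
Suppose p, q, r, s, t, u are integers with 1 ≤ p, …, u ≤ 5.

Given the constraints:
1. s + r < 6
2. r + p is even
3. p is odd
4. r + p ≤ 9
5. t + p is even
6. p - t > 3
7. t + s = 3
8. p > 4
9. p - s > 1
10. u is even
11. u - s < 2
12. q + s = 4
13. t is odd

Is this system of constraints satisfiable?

One satisfying assignment is p = 5, q = 2, r = 3, s = 2, t = 1, u = 2.
For the less obvious constraints — constraint 1: s + r = 5; constraint 4: r + p = 8 — and the others hold by inspection.

Satisfiable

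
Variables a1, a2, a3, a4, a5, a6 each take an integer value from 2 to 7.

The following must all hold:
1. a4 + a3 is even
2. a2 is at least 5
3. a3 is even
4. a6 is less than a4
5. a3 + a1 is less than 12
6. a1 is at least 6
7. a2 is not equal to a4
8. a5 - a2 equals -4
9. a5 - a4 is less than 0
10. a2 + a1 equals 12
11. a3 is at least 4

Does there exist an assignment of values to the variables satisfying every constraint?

Satisfiable

Take a1 = 6, a2 = 6, a3 = 4, a4 = 4, a5 = 2, a6 = 2. Then constraint 5: a3 + a1 = 10; constraint 8: a5 - a2 = -4, and every other listed constraint is also met.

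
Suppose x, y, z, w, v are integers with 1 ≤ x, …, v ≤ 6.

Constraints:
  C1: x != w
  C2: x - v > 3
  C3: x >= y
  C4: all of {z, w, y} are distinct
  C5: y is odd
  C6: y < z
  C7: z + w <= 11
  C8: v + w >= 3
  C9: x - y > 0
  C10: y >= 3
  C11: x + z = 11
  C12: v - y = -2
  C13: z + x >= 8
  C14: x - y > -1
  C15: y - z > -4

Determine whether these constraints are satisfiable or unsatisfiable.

The assignment x = 5, y = 3, z = 6, w = 4, v = 1 works:
  constraint 2 holds since x - v = 4.
  constraint 7 holds since z + w = 10.
The rest check out directly.

Satisfiable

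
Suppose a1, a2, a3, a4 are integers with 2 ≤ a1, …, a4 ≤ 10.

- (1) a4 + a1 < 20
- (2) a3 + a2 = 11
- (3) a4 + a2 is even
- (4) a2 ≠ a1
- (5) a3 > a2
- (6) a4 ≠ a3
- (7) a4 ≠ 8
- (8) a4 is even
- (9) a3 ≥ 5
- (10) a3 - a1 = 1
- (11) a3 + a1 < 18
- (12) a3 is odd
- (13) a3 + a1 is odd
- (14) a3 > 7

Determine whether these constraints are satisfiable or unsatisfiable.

Satisfiable

The assignment a1 = 8, a2 = 2, a3 = 9, a4 = 10 works:
  constraint 1 holds since a4 + a1 = 18.
  constraint 2 holds since a3 + a2 = 11.
The rest check out directly.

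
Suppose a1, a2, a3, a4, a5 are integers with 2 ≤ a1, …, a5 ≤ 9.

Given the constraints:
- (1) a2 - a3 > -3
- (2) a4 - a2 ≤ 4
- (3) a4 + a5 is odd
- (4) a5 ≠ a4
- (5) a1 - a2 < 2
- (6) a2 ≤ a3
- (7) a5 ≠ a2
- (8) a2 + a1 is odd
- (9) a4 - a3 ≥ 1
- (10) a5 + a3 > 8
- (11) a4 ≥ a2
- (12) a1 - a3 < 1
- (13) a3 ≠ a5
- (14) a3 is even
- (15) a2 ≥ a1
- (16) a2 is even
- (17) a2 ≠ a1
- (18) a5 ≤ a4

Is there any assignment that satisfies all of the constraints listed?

Satisfiable

Take a1 = 3, a2 = 4, a3 = 4, a4 = 8, a5 = 7. Then constraint 1: a2 - a3 = 0; constraint 2: a4 - a2 = 4; constraint 5: a1 - a2 = -1, and every other listed constraint is also met.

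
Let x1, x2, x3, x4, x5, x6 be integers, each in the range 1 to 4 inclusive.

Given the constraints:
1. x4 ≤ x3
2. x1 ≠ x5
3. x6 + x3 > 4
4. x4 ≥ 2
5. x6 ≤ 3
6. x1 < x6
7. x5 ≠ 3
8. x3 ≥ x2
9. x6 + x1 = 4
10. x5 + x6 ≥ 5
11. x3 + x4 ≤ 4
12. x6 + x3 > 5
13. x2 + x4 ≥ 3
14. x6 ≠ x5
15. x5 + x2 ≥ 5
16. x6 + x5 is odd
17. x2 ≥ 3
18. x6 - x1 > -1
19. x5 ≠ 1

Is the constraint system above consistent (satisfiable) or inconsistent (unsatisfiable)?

Unsatisfiable

From constraints 8 and 17: x3 ≥ x2 ≥ 3. From constraint 4: x4 ≥ 2. Hence x3 + x4 ≥ 5. But constraint 11 requires x3 + x4 ≤ 4, and 4 < 5. Contradiction.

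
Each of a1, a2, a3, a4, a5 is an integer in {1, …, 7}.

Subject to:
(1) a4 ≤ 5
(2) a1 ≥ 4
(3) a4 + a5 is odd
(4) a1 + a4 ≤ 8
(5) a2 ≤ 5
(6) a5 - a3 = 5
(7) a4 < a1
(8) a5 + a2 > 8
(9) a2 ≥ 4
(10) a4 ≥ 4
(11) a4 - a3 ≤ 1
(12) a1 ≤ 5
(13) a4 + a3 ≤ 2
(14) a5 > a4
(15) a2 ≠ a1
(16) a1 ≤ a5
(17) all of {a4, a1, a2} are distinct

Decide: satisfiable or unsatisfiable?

Unsatisfiable

Constraints 1, 2, 5, 9, 10, and 12 confine each of a4, a1, a2 to the 2 values {4, 5}.
Constraint 17 requires all 3 of them to be distinct, but only 2 values are available — impossible by the pigeonhole principle.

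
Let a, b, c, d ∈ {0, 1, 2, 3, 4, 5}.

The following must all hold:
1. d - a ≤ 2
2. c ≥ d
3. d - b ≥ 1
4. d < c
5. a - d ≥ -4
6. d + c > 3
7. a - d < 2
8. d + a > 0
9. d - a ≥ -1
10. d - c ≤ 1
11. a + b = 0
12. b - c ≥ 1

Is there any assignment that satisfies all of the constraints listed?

Unsatisfiable

Constraints 3, 10, and 12 give c − d ≥ -1, d − b ≥ 1, b − c ≥ 1.
Adding all 3 inequalities: the left sides telescope to 0, and the right sides sum to (-1) + 1 + 1 = 1. So 0 ≥ 1, which is false.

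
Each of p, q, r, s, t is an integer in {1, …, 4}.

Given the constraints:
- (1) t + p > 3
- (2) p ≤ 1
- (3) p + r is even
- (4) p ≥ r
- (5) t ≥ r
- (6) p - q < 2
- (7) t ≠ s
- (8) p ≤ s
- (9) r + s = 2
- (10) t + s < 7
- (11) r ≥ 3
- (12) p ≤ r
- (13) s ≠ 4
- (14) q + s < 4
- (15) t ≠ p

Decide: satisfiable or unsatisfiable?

Unsatisfiable

From constraint 11: r ≥ 3. From constraints 2 and 4: r ≤ p and p ≤ 1, so r ≤ 1. But 1 < 3, so no value of r works.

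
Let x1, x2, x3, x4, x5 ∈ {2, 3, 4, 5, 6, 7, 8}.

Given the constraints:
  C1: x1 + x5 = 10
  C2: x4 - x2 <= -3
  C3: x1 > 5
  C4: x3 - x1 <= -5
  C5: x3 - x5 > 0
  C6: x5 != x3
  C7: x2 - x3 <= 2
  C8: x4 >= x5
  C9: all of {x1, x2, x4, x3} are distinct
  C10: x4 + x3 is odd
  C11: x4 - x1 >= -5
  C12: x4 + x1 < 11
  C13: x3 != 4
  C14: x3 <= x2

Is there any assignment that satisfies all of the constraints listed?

Unsatisfiable

Constraints 2, 4, 7, and 11 give x1 − x3 ≥ 5, x3 − x2 ≥ -2, x2 − x4 ≥ 3, x4 − x1 ≥ -5.
Adding all 4 inequalities: the left sides telescope to 0, and the right sides sum to 5 + (-2) + 3 + (-5) = 1. So 0 ≥ 1, which is false.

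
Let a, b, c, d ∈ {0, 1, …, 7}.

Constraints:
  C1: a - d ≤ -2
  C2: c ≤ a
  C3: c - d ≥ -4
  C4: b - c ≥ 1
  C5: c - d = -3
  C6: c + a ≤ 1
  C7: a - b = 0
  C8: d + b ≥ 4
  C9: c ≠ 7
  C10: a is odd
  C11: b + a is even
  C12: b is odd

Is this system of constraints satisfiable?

Satisfiable

One satisfying assignment is a = 1, b = 1, c = 0, d = 3.
For the less obvious constraints — constraint 1: a - d = -2; constraint 3: c - d = -3 — and the others hold by inspection.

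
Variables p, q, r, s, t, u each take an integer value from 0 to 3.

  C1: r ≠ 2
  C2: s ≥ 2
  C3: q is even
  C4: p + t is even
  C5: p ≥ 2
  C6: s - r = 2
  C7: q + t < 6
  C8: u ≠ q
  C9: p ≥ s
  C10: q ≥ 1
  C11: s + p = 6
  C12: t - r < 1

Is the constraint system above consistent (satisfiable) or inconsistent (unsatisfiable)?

Satisfiable

One satisfying assignment is p = 3, q = 2, r = 1, s = 3, t = 1, u = 1.
For the less obvious constraints — constraint 6: s - r = 2; constraint 7: q + t = 3; constraint 11: s + p = 6 — and the others hold by inspection.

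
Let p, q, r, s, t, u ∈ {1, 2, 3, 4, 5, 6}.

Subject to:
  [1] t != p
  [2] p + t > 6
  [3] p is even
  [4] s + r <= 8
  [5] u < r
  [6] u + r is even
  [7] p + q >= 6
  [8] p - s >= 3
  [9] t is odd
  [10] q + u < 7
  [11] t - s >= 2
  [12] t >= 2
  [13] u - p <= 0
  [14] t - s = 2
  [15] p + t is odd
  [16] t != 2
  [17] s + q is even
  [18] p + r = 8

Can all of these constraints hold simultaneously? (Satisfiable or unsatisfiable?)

One satisfying assignment is p = 4, q = 3, r = 4, s = 1, t = 3, u = 2.
For the less obvious constraints — constraint 2: p + t = 7; constraint 4: s + r = 5; constraint 7: p + q = 7 — and the others hold by inspection.

Satisfiable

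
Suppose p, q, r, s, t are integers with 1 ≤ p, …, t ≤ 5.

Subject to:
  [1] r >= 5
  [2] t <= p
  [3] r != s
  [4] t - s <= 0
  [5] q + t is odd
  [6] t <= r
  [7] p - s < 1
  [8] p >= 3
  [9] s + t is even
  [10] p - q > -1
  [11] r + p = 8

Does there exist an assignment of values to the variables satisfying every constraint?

Take p = 3, q = 3, r = 5, s = 4, t = 2. Then constraint 4: t - s = -2; constraint 7: p - s = -1; constraint 10: p - q = 0, and every other listed constraint is also met.

Satisfiable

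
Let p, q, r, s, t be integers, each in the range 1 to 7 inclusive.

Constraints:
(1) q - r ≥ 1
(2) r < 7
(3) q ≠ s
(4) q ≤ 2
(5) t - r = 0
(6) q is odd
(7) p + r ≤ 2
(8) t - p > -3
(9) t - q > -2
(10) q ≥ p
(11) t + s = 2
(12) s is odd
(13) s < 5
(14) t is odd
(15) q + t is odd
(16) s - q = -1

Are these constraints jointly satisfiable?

Unsatisfiable

Constraint 6 makes q odd and constraint 14 makes t odd, so q + t must be even. Constraint 15 says q + t is odd — contradiction.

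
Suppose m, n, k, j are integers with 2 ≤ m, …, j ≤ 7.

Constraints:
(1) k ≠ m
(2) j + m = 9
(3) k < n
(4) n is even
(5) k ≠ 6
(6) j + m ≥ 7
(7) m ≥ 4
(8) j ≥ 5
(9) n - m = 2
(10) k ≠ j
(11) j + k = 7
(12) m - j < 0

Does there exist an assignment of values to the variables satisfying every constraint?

Satisfiable

Setting (m, n, k, j) = (4, 6, 2, 5) satisfies everything: constraint 2: j + m = 9; constraint 6: j + m = 9; constraint 9: n - m = 2, and the others follow.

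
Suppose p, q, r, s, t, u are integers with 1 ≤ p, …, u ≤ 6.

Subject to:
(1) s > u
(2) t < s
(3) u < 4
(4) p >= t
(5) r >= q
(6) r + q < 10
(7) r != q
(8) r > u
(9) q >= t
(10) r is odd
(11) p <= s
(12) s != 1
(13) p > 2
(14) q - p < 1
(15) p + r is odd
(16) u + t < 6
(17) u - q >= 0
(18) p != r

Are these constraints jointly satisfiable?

The assignment p = 4, q = 2, r = 5, s = 5, t = 2, u = 2 works:
  constraint 6 holds since r + q = 7.
  constraint 14 holds since q - p = -2.
  constraint 16 holds since u + t = 4.
The rest check out directly.

Satisfiable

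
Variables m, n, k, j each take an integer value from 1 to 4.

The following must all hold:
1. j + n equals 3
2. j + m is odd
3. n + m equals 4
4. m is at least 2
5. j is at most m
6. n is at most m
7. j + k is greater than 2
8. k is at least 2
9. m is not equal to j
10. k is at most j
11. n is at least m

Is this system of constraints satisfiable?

From constraints 8 and 10: j ≥ k ≥ 2. From constraints 4 and 11: n ≥ m ≥ 2. Hence j + n ≥ 4. But constraint 1 requires j + n = 3, and 3 < 4. Contradiction.

Unsatisfiable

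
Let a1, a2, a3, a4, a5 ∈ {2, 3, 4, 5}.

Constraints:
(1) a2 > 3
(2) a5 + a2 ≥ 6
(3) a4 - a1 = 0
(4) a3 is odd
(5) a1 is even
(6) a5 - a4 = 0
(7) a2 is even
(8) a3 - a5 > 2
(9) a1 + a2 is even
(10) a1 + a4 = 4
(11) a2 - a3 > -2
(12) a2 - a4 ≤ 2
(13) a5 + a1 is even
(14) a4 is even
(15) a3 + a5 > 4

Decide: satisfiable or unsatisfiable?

The assignment a1 = 2, a2 = 4, a3 = 5, a4 = 2, a5 = 2 works:
  constraint 2 holds since a5 + a2 = 6.
  constraint 3 holds since a4 - a1 = 0.
  constraint 6 holds since a5 - a4 = 0.
The rest check out directly.

Satisfiable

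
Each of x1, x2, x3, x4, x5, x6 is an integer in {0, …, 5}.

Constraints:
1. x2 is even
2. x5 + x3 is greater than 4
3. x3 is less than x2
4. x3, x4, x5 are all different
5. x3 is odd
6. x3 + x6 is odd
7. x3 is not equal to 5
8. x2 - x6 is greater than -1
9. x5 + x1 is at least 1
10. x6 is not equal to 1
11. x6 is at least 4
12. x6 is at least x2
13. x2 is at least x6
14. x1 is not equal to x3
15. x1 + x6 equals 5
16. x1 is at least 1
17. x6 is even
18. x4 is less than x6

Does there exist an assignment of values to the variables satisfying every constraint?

Satisfiable

The assignment x1 = 1, x2 = 4, x3 = 3, x4 = 0, x5 = 2, x6 = 4 works:
  constraint 2 holds since x5 + x3 = 5.
  constraint 8 holds since x2 - x6 = 0.
  constraint 9 holds since x5 + x1 = 3.
The rest check out directly.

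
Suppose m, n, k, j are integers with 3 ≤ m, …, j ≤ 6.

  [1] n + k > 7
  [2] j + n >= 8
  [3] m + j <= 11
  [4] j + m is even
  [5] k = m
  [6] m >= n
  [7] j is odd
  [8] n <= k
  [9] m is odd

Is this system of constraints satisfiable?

Setting (m, n, k, j) = (5, 3, 5, 5) satisfies everything: constraint 1: n + k = 8; constraint 2: j + n = 8; constraint 3: m + j = 10, and the others follow.

Satisfiable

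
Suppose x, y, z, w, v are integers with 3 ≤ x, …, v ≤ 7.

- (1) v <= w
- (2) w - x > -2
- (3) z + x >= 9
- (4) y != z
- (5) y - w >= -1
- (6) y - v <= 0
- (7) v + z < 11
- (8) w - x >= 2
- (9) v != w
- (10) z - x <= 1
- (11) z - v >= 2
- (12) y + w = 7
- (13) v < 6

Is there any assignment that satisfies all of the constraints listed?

Unsatisfiable

Constraints 5, 6, 8, 10, and 11 give v − y ≥ 0, y − w ≥ -1, w − x ≥ 2, x − z ≥ -1, z − v ≥ 2.
Adding all 5 inequalities: the left sides telescope to 0, and the right sides sum to 0 + (-1) + 2 + (-1) + 2 = 2. So 0 ≥ 2, which is false.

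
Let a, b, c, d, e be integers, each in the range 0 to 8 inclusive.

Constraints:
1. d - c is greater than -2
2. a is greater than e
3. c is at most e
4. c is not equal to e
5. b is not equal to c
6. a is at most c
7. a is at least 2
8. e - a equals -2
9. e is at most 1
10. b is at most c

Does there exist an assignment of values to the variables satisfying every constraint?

From constraints 6 and 7: c ≥ a and a ≥ 2, so c ≥ 2. From constraints 3 and 9: c ≤ e and e ≤ 1, so c ≤ 1. But 1 < 2, so no value of c works.

Unsatisfiable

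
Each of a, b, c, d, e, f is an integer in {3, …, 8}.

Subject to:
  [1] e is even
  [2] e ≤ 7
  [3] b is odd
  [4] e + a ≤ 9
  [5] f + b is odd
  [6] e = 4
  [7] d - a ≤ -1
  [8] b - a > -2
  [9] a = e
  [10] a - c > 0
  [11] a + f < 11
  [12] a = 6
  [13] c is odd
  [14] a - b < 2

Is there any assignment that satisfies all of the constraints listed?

Constraint 12 fixes a = 6 and constraint 6 fixes e = 4, but constraint 9 requires a = e. Since 6 ≠ 4, contradiction.

Unsatisfiable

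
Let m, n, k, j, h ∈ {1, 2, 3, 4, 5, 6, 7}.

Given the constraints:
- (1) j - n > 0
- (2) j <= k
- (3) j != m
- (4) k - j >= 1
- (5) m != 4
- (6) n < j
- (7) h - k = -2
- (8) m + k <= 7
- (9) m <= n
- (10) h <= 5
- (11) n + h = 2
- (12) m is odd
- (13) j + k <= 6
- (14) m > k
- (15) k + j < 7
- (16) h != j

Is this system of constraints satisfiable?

Unsatisfiable

Constraints 1, 2, 9, and 14 give k < m, m ≤ n, n < j, j ≤ k. Chaining: k < m ≤ n < j ≤ k, which forces k < k — impossible.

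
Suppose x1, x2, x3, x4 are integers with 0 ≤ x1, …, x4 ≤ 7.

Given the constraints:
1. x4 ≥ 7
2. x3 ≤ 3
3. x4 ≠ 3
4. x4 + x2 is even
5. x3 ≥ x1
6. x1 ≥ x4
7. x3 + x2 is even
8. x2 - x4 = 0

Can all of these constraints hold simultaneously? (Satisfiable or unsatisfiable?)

From constraints 1 and 6: x1 ≥ x4 and x4 ≥ 7, so x1 ≥ 7. From constraints 2 and 5: x1 ≤ x3 and x3 ≤ 3, so x1 ≤ 3. But 3 < 7, so no value of x1 works.

Unsatisfiable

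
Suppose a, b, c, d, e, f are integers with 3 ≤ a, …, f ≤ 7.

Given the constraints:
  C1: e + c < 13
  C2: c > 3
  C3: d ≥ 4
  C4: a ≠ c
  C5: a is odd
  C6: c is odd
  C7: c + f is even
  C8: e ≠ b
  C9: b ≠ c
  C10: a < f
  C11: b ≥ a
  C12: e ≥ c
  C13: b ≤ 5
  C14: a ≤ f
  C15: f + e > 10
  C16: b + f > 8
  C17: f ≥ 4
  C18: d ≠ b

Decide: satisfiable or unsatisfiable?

Satisfiable

Take a = 3, b = 4, c = 5, d = 7, e = 7, f = 5. Then constraint 1: e + c = 12; constraint 15: f + e = 12, and every other listed constraint is also met.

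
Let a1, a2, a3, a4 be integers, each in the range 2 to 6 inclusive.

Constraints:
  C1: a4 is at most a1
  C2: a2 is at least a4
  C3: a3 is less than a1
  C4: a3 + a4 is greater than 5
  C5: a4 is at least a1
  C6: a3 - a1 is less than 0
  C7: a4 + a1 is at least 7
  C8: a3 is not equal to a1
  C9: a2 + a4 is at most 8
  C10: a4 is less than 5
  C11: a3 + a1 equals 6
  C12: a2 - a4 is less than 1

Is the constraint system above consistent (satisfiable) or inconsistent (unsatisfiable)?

Try a1 = 4, a2 = 4, a3 = 2, a4 = 4.
Check constraint 4: a3 + a4 = 6; constraint 6: a3 - a1 = -2; constraint 7: a4 + a1 = 8. The remaining constraints are straightforward to verify.

Satisfiable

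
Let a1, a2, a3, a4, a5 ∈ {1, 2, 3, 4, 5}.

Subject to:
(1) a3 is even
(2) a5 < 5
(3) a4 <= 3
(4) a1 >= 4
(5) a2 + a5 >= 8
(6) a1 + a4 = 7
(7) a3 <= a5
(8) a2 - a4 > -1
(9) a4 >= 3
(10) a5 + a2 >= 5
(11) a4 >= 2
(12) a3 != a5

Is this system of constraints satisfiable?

Setting (a1, a2, a3, a4, a5) = (4, 5, 2, 3, 3) satisfies everything: constraint 5: a2 + a5 = 8; constraint 6: a1 + a4 = 7; constraint 8: a2 - a4 = 2, and the others follow.

Satisfiable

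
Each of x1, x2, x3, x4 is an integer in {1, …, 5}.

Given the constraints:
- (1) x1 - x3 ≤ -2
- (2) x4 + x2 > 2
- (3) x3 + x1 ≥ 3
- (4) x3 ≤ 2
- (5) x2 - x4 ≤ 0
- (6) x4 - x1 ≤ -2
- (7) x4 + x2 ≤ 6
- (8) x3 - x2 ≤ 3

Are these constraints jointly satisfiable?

Constraints 1, 5, 6, and 8 give x2 − x3 ≥ -3, x3 − x1 ≥ 2, x1 − x4 ≥ 2, x4 − x2 ≥ 0.
Adding all 4 inequalities: the left sides telescope to 0, and the right sides sum to (-3) + 2 + 2 + 0 = 1. So 0 ≥ 1, which is false.

Unsatisfiable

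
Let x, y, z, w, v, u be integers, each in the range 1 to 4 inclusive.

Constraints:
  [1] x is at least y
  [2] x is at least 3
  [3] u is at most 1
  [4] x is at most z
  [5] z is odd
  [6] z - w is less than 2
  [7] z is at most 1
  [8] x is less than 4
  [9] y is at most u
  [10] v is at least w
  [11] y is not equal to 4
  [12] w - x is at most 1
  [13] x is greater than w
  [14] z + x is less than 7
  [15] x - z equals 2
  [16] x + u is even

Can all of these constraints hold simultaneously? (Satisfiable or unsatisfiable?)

Unsatisfiable

From constraints 2 and 4: z ≥ x and x ≥ 3, so z ≥ 3. From constraint 7: z ≤ 1. But 1 < 3, so no value of z works.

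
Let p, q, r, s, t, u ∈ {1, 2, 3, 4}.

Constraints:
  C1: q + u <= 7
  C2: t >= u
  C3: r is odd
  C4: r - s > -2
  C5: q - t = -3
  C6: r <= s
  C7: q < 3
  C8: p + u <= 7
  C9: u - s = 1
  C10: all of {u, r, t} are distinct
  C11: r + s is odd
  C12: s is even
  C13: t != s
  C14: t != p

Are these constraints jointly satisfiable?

Satisfiable

Take p = 2, q = 1, r = 1, s = 2, t = 4, u = 3. Then constraint 1: q + u = 4; constraint 4: r - s = -1, and every other listed constraint is also met.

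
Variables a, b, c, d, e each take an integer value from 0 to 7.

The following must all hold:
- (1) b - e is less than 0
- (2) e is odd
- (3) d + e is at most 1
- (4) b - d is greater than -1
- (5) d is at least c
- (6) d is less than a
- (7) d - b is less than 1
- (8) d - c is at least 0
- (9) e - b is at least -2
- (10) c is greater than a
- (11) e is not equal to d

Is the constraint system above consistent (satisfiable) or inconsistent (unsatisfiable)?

Constraints 6, 8, and 10 give a < c, c ≤ d, d < a. Chaining: a < c ≤ d < a, which forces a < a — impossible.

Unsatisfiable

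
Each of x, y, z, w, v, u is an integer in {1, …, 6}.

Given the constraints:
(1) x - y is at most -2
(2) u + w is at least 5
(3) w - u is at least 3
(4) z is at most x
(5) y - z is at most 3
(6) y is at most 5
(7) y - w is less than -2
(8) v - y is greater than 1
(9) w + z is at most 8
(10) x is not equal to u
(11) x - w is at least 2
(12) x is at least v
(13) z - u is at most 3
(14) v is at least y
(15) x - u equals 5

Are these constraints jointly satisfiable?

Unsatisfiable

Constraints 1, 3, 5, 11, and 13 give z − y ≥ -3, y − x ≥ 2, x − w ≥ 2, w − u ≥ 3, u − z ≥ -3.
Adding all 5 inequalities: the left sides telescope to 0, and the right sides sum to (-3) + 2 + 2 + 3 + (-3) = 1. So 0 ≥ 1, which is false.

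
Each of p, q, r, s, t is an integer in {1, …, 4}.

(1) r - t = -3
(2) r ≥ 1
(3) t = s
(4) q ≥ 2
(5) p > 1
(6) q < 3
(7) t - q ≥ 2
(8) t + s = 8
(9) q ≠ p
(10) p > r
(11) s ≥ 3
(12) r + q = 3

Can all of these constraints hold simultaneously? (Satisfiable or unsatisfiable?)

Satisfiable

Try p = 4, q = 2, r = 1, s = 4, t = 4.
Check constraint 1: r - t = -3; constraint 7: t - q = 2; constraint 8: t + s = 8. The remaining constraints are straightforward to verify.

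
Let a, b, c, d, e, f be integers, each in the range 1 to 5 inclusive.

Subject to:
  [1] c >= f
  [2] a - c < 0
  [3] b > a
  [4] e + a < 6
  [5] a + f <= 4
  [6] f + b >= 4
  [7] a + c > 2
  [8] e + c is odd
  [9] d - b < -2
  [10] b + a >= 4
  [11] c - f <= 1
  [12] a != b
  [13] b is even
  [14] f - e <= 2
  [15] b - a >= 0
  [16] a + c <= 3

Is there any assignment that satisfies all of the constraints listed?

Take a = 1, b = 4, c = 2, d = 1, e = 3, f = 2. Then constraint 2: a - c = -1; constraint 4: e + a = 4, and every other listed constraint is also met.

Satisfiable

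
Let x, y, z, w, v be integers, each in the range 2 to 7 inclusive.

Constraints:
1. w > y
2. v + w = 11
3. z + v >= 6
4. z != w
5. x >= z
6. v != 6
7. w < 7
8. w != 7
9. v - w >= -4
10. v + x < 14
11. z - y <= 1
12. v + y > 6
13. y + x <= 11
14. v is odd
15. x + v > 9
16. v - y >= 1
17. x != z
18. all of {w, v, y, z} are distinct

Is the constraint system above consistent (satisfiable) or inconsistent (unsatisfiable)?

Satisfiable

Take x = 6, y = 3, z = 4, w = 6, v = 5. Then constraint 2: v + w = 11; constraint 3: z + v = 9; constraint 9: v - w = -1, and every other listed constraint is also met.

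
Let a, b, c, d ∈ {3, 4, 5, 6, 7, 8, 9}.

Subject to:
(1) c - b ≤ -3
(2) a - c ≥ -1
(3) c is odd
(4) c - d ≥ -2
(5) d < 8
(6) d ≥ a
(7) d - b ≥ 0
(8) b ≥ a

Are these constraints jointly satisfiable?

Constraints 1, 4, and 7 give c − d ≥ -2, d − b ≥ 0, b − c ≥ 3.
Adding all 3 inequalities: the left sides telescope to 0, and the right sides sum to (-2) + 0 + 3 = 1. So 0 ≥ 1, which is false.

Unsatisfiable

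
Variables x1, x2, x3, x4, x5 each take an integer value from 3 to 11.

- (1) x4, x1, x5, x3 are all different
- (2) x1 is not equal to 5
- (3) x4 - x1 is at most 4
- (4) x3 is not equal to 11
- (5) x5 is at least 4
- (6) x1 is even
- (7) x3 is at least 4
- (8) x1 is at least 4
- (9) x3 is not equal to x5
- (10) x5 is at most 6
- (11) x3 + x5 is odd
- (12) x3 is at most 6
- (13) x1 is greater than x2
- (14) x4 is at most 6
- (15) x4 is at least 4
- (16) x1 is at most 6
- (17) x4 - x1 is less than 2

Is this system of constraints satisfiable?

Constraints 5, 7, 8, 10, 12, 14, 15, and 16 confine each of x4, x1, x5, x3 to the 3 values {4, …, 6}.
Constraint 1 requires all 4 of them to be distinct, but only 3 values are available — impossible by the pigeonhole principle.

Unsatisfiable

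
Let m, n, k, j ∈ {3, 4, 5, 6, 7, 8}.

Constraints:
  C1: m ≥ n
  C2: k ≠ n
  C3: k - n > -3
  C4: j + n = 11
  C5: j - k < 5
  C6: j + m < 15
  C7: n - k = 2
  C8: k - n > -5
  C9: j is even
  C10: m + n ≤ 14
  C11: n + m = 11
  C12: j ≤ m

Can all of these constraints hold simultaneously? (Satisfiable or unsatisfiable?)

Try m = 6, n = 5, k = 3, j = 6.
Check constraint 3: k - n = -2; constraint 4: j + n = 11; constraint 5: j - k = 3. The remaining constraints are straightforward to verify.

Satisfiable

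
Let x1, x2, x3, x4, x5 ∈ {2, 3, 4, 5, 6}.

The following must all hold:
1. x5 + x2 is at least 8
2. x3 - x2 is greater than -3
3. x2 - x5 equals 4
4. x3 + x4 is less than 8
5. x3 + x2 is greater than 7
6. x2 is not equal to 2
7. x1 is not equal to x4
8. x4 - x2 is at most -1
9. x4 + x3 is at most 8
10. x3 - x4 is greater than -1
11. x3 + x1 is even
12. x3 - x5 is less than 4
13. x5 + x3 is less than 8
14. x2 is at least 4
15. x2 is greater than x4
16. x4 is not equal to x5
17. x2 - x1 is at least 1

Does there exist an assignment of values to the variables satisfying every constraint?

The assignment x1 = 2, x2 = 6, x3 = 4, x4 = 3, x5 = 2 works:
  constraint 1 holds since x5 + x2 = 8.
  constraint 2 holds since x3 - x2 = -2.
  constraint 3 holds since x2 - x5 = 4.
The rest check out directly.

Satisfiable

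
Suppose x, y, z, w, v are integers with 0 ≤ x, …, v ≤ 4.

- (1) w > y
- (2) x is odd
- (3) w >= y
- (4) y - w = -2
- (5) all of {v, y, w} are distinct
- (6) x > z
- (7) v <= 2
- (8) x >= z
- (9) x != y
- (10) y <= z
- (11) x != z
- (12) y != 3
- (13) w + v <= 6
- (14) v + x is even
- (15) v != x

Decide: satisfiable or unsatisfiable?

Setting (x, y, z, w, v) = (3, 0, 0, 2, 1) satisfies everything: constraint 4: y - w = -2; constraint 13: w + v = 3, and the others follow.

Satisfiable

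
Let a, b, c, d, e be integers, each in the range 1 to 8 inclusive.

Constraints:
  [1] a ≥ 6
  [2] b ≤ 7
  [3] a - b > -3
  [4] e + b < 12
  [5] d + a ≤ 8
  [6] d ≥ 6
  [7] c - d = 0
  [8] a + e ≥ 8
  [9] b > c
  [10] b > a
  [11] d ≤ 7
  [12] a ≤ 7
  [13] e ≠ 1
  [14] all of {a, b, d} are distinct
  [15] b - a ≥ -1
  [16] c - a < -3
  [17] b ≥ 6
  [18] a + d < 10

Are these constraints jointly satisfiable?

Constraints 1, 2, 6, 11, 12, and 17 confine each of a, b, d to the 2 values {6, 7}.
Constraint 14 requires all 3 of them to be distinct, but only 2 values are available — impossible by the pigeonhole principle.

Unsatisfiable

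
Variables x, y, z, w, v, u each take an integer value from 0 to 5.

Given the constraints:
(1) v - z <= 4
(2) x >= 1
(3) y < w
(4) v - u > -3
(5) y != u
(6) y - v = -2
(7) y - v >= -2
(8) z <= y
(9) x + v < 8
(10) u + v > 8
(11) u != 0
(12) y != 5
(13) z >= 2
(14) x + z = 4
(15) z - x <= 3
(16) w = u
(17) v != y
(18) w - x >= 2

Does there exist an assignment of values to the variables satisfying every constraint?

Try x = 2, y = 2, z = 2, w = 5, v = 4, u = 5.
Check constraint 1: v - z = 2; constraint 4: v - u = -1. The remaining constraints are straightforward to verify.

Satisfiable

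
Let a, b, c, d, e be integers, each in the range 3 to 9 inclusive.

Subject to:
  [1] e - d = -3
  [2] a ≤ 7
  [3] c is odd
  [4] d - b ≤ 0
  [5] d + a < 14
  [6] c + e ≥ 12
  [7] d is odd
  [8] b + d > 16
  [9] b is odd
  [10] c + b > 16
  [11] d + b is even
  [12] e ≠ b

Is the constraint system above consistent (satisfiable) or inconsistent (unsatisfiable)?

The assignment a = 3, b = 9, c = 9, d = 9, e = 6 works:
  constraint 1 holds since e - d = -3.
  constraint 4 holds since d - b = 0.
The rest check out directly.

Satisfiable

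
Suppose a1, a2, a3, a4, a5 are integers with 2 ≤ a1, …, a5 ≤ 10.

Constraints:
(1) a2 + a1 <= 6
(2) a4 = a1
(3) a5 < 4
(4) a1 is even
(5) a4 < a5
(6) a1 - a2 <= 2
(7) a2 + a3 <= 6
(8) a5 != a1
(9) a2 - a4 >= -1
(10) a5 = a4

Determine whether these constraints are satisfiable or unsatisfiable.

Unsatisfiable

From constraints 2 and 10, a5 = a4 = a1, so a5 = a1. But constraint 8 says a5 ≠ a1. Contradiction.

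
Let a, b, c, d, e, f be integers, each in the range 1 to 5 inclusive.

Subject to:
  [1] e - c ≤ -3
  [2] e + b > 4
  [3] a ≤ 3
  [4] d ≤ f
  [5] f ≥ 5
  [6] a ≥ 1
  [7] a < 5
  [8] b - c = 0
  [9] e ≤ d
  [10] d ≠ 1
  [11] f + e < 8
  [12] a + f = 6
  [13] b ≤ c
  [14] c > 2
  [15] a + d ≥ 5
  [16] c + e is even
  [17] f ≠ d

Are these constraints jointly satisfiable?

The assignment a = 1, b = 5, c = 5, d = 4, e = 1, f = 5 works:
  constraint 1 holds since e - c = -4.
  constraint 2 holds since e + b = 6.
  constraint 8 holds since b - c = 0.
The rest check out directly.

Satisfiable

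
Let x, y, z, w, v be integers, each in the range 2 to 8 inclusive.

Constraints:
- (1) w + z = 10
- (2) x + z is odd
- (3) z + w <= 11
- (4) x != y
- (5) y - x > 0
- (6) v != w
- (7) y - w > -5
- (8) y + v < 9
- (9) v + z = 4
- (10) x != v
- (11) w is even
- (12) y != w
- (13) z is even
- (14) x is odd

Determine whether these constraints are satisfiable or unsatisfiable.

Satisfiable

One satisfying assignment is x = 5, y = 6, z = 2, w = 8, v = 2.
For the less obvious constraints — constraint 1: w + z = 10; constraint 3: z + w = 10 — and the others hold by inspection.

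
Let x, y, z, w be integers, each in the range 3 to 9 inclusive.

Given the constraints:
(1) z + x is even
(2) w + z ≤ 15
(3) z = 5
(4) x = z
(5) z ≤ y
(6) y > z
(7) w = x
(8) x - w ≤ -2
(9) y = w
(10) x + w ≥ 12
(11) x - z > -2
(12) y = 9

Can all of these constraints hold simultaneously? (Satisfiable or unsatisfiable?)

Unsatisfiable

Constraint 12 fixes y = 9 and constraint 3 fixes z = 5. Constraints 4, 7, and 9 give y = w = x = z, so y = z. But 9 ≠ 5 — contradiction.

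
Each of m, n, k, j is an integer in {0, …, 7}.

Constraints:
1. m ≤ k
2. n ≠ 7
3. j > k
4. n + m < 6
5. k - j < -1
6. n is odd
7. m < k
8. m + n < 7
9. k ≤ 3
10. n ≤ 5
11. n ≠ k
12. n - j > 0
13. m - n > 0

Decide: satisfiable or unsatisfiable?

Constraints 3, 7, 12, and 13 give m < k, k < j, j < n, n < m. Chaining: m < k < j < n < m, which forces m < m — impossible.

Unsatisfiable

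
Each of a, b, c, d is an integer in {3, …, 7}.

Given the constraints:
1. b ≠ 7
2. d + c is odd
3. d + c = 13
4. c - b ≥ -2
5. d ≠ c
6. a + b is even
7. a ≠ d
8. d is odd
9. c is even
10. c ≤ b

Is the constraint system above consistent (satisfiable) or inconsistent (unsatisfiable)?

Setting (a, b, c, d) = (6, 6, 6, 7) satisfies everything: constraint 3: d + c = 13; constraint 4: c - b = 0, and the others follow.

Satisfiable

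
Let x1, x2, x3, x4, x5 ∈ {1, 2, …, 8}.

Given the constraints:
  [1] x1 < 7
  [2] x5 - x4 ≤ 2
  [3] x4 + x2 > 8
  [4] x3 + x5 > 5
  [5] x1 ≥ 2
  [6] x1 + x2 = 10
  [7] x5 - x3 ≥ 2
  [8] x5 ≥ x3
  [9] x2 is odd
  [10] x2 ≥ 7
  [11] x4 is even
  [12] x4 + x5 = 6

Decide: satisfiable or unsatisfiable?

Satisfiable

One satisfying assignment is x1 = 3, x2 = 7, x3 = 2, x4 = 2, x5 = 4.
For the less obvious constraints — constraint 2: x5 - x4 = 2; constraint 3: x4 + x2 = 9 — and the others hold by inspection.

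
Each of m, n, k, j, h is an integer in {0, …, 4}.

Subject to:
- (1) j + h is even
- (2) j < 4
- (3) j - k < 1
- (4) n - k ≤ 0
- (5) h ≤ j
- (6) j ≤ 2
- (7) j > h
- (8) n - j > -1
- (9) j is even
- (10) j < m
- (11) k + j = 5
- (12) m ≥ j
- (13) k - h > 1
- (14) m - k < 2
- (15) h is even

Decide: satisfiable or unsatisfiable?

Satisfiable

Setting (m, n, k, j, h) = (3, 2, 3, 2, 0) satisfies everything: constraint 3: j - k = -1; constraint 4: n - k = -1; constraint 8: n - j = 0, and the others follow.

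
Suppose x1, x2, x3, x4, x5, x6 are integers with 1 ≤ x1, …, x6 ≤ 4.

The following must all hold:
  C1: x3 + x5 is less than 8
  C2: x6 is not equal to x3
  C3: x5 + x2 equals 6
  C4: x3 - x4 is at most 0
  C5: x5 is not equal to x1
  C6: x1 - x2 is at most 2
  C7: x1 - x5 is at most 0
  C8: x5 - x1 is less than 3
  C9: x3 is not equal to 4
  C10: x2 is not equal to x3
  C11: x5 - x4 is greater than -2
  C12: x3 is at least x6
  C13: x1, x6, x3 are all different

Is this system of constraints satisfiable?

Satisfiable

Setting (x1, x2, x3, x4, x5, x6) = (2, 2, 3, 4, 4, 1) satisfies everything: constraint 1: x3 + x5 = 7; constraint 3: x5 + x2 = 6, and the others follow.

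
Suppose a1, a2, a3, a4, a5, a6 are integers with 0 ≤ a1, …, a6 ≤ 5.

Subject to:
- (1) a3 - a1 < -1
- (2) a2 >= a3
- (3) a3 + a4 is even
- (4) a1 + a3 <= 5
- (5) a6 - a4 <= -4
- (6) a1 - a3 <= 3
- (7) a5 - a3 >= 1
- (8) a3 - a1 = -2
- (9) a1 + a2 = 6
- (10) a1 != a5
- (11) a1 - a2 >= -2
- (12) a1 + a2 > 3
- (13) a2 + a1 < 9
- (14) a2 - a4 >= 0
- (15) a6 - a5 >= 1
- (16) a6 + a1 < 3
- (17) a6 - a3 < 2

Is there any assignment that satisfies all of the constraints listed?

Constraints 5, 6, 7, 11, 14, and 15 give a3 − a1 ≥ -3, a1 − a2 ≥ -2, a2 − a4 ≥ 0, a4 − a6 ≥ 4, a6 − a5 ≥ 1, a5 − a3 ≥ 1.
Adding all 6 inequalities: the left sides telescope to 0, and the right sides sum to (-3) + (-2) + 0 + 4 + 1 + 1 = 1. So 0 ≥ 1, which is false.

Unsatisfiable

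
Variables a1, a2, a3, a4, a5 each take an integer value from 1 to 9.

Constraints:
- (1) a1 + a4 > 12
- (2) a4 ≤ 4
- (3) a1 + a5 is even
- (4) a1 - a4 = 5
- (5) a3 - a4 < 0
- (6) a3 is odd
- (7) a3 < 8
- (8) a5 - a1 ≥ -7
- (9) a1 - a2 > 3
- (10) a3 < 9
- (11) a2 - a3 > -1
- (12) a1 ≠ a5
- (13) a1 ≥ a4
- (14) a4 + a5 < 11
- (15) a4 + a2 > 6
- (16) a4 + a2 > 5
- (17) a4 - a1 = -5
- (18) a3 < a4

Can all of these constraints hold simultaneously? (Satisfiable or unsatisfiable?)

Satisfiable

Setting (a1, a2, a3, a4, a5) = (9, 3, 1, 4, 5) satisfies everything: constraint 1: a1 + a4 = 13; constraint 4: a1 - a4 = 5, and the others follow.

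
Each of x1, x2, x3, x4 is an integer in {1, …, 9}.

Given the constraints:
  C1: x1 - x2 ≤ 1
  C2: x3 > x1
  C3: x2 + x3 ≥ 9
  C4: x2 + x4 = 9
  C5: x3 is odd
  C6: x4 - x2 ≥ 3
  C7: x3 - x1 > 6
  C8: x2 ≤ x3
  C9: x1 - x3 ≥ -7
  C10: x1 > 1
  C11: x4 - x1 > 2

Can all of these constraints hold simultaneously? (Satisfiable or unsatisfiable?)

The assignment x1 = 2, x2 = 2, x3 = 9, x4 = 7 works:
  constraint 1 holds since x1 - x2 = 0.
  constraint 3 holds since x2 + x3 = 11.
  constraint 4 holds since x2 + x4 = 9.
The rest check out directly.

Satisfiable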